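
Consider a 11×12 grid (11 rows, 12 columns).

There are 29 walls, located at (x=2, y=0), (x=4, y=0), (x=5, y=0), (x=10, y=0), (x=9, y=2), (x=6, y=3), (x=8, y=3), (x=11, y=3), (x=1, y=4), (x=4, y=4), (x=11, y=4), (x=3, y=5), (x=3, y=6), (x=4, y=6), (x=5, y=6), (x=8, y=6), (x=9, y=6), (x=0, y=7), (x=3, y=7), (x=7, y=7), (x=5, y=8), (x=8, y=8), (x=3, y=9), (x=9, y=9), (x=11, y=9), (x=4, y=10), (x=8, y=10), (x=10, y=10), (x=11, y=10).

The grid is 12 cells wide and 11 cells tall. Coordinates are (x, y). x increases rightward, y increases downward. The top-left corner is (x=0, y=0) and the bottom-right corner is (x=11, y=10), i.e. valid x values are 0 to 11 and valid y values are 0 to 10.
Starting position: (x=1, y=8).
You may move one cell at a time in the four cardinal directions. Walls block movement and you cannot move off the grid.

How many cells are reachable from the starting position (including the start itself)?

Answer: Reachable cells: 102

Derivation:
BFS flood-fill from (x=1, y=8):
  Distance 0: (x=1, y=8)
  Distance 1: (x=1, y=7), (x=0, y=8), (x=2, y=8), (x=1, y=9)
  Distance 2: (x=1, y=6), (x=2, y=7), (x=3, y=8), (x=0, y=9), (x=2, y=9), (x=1, y=10)
  Distance 3: (x=1, y=5), (x=0, y=6), (x=2, y=6), (x=4, y=8), (x=0, y=10), (x=2, y=10)
  Distance 4: (x=0, y=5), (x=2, y=5), (x=4, y=7), (x=4, y=9), (x=3, y=10)
  Distance 5: (x=0, y=4), (x=2, y=4), (x=5, y=7), (x=5, y=9)
  Distance 6: (x=0, y=3), (x=2, y=3), (x=3, y=4), (x=6, y=7), (x=6, y=9), (x=5, y=10)
  Distance 7: (x=0, y=2), (x=2, y=2), (x=1, y=3), (x=3, y=3), (x=6, y=6), (x=6, y=8), (x=7, y=9), (x=6, y=10)
  Distance 8: (x=0, y=1), (x=2, y=1), (x=1, y=2), (x=3, y=2), (x=4, y=3), (x=6, y=5), (x=7, y=6), (x=7, y=8), (x=8, y=9), (x=7, y=10)
  Distance 9: (x=0, y=0), (x=1, y=1), (x=3, y=1), (x=4, y=2), (x=5, y=3), (x=6, y=4), (x=5, y=5), (x=7, y=5)
  Distance 10: (x=1, y=0), (x=3, y=0), (x=4, y=1), (x=5, y=2), (x=5, y=4), (x=7, y=4), (x=4, y=5), (x=8, y=5)
  Distance 11: (x=5, y=1), (x=6, y=2), (x=7, y=3), (x=8, y=4), (x=9, y=5)
  Distance 12: (x=6, y=1), (x=7, y=2), (x=9, y=4), (x=10, y=5)
  Distance 13: (x=6, y=0), (x=7, y=1), (x=8, y=2), (x=9, y=3), (x=10, y=4), (x=11, y=5), (x=10, y=6)
  Distance 14: (x=7, y=0), (x=8, y=1), (x=10, y=3), (x=11, y=6), (x=10, y=7)
  Distance 15: (x=8, y=0), (x=9, y=1), (x=10, y=2), (x=9, y=7), (x=11, y=7), (x=10, y=8)
  Distance 16: (x=9, y=0), (x=10, y=1), (x=11, y=2), (x=8, y=7), (x=9, y=8), (x=11, y=8), (x=10, y=9)
  Distance 17: (x=11, y=1)
  Distance 18: (x=11, y=0)
Total reachable: 102 (grid has 103 open cells total)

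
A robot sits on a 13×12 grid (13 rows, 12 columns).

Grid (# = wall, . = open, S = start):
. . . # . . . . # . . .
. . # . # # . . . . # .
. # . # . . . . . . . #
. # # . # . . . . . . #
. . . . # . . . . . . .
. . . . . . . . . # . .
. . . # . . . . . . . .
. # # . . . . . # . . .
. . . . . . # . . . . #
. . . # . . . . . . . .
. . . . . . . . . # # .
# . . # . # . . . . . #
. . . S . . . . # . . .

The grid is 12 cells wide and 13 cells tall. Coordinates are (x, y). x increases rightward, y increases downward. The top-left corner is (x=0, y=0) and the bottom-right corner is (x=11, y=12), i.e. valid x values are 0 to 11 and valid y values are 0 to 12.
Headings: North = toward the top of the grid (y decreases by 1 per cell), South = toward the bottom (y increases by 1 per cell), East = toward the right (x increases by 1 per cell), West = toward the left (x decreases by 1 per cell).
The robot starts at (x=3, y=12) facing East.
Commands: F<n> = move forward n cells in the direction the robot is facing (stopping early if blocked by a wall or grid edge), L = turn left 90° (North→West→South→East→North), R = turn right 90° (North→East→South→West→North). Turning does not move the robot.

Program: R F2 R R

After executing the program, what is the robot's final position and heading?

Start: (x=3, y=12), facing East
  R: turn right, now facing South
  F2: move forward 0/2 (blocked), now at (x=3, y=12)
  R: turn right, now facing West
  R: turn right, now facing North
Final: (x=3, y=12), facing North

Answer: Final position: (x=3, y=12), facing North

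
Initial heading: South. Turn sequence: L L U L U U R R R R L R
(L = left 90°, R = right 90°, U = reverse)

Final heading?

Start: South
  L (left (90° counter-clockwise)) -> East
  L (left (90° counter-clockwise)) -> North
  U (U-turn (180°)) -> South
  L (left (90° counter-clockwise)) -> East
  U (U-turn (180°)) -> West
  U (U-turn (180°)) -> East
  R (right (90° clockwise)) -> South
  R (right (90° clockwise)) -> West
  R (right (90° clockwise)) -> North
  R (right (90° clockwise)) -> East
  L (left (90° counter-clockwise)) -> North
  R (right (90° clockwise)) -> East
Final: East

Answer: Final heading: East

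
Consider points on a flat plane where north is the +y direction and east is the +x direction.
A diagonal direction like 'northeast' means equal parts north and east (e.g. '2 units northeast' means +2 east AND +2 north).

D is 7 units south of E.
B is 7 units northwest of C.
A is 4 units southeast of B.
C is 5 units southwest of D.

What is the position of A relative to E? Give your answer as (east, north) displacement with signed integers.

Place E at the origin (east=0, north=0).
  D is 7 units south of E: delta (east=+0, north=-7); D at (east=0, north=-7).
  C is 5 units southwest of D: delta (east=-5, north=-5); C at (east=-5, north=-12).
  B is 7 units northwest of C: delta (east=-7, north=+7); B at (east=-12, north=-5).
  A is 4 units southeast of B: delta (east=+4, north=-4); A at (east=-8, north=-9).
Therefore A relative to E: (east=-8, north=-9).

Answer: A is at (east=-8, north=-9) relative to E.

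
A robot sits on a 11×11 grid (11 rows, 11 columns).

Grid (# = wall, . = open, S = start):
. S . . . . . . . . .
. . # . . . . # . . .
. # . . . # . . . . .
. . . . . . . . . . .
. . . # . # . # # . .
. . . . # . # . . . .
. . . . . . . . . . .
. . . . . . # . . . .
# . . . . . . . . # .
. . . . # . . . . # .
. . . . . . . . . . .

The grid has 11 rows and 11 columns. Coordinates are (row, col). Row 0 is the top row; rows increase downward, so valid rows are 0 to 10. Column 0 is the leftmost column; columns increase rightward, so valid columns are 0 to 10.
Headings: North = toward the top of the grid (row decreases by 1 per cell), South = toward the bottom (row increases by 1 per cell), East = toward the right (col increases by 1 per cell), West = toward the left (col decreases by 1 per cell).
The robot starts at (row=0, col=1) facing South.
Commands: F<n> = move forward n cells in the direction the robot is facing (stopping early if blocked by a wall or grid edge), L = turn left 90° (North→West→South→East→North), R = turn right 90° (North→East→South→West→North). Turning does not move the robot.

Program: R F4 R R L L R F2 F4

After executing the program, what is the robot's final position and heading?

Start: (row=0, col=1), facing South
  R: turn right, now facing West
  F4: move forward 1/4 (blocked), now at (row=0, col=0)
  R: turn right, now facing North
  R: turn right, now facing East
  L: turn left, now facing North
  L: turn left, now facing West
  R: turn right, now facing North
  F2: move forward 0/2 (blocked), now at (row=0, col=0)
  F4: move forward 0/4 (blocked), now at (row=0, col=0)
Final: (row=0, col=0), facing North

Answer: Final position: (row=0, col=0), facing North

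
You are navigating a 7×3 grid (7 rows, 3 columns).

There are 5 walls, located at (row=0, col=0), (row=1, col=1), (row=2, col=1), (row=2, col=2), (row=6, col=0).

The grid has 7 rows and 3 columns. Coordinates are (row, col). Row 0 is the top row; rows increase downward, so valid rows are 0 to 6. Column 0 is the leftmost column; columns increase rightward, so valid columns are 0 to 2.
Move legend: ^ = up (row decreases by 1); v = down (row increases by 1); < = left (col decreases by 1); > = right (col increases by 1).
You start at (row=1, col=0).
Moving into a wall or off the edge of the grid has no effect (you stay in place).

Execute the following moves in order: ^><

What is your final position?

Answer: Final position: (row=1, col=0)

Derivation:
Start: (row=1, col=0)
  ^ (up): blocked, stay at (row=1, col=0)
  > (right): blocked, stay at (row=1, col=0)
  < (left): blocked, stay at (row=1, col=0)
Final: (row=1, col=0)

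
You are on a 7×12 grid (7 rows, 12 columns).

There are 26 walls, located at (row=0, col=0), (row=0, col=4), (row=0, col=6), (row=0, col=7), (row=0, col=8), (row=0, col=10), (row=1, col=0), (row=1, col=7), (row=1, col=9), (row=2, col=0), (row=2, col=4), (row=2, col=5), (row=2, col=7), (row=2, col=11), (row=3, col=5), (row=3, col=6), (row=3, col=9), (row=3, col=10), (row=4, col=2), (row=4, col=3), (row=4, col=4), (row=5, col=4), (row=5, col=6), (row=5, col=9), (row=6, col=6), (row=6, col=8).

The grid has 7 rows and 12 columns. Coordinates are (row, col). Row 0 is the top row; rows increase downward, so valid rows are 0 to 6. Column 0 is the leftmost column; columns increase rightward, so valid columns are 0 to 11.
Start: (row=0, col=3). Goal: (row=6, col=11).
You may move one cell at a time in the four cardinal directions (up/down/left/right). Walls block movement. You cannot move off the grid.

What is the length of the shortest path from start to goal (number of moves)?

BFS from (row=0, col=3) until reaching (row=6, col=11):
  Distance 0: (row=0, col=3)
  Distance 1: (row=0, col=2), (row=1, col=3)
  Distance 2: (row=0, col=1), (row=1, col=2), (row=1, col=4), (row=2, col=3)
  Distance 3: (row=1, col=1), (row=1, col=5), (row=2, col=2), (row=3, col=3)
  Distance 4: (row=0, col=5), (row=1, col=6), (row=2, col=1), (row=3, col=2), (row=3, col=4)
  Distance 5: (row=2, col=6), (row=3, col=1)
  Distance 6: (row=3, col=0), (row=4, col=1)
  Distance 7: (row=4, col=0), (row=5, col=1)
  Distance 8: (row=5, col=0), (row=5, col=2), (row=6, col=1)
  Distance 9: (row=5, col=3), (row=6, col=0), (row=6, col=2)
  Distance 10: (row=6, col=3)
  Distance 11: (row=6, col=4)
  Distance 12: (row=6, col=5)
  Distance 13: (row=5, col=5)
  Distance 14: (row=4, col=5)
  Distance 15: (row=4, col=6)
  Distance 16: (row=4, col=7)
  Distance 17: (row=3, col=7), (row=4, col=8), (row=5, col=7)
  Distance 18: (row=3, col=8), (row=4, col=9), (row=5, col=8), (row=6, col=7)
  Distance 19: (row=2, col=8), (row=4, col=10)
  Distance 20: (row=1, col=8), (row=2, col=9), (row=4, col=11), (row=5, col=10)
  Distance 21: (row=2, col=10), (row=3, col=11), (row=5, col=11), (row=6, col=10)
  Distance 22: (row=1, col=10), (row=6, col=9), (row=6, col=11)  <- goal reached here
One shortest path (22 moves): (row=0, col=3) -> (row=0, col=2) -> (row=0, col=1) -> (row=1, col=1) -> (row=2, col=1) -> (row=3, col=1) -> (row=4, col=1) -> (row=5, col=1) -> (row=5, col=2) -> (row=5, col=3) -> (row=6, col=3) -> (row=6, col=4) -> (row=6, col=5) -> (row=5, col=5) -> (row=4, col=5) -> (row=4, col=6) -> (row=4, col=7) -> (row=4, col=8) -> (row=4, col=9) -> (row=4, col=10) -> (row=4, col=11) -> (row=5, col=11) -> (row=6, col=11)

Answer: Shortest path length: 22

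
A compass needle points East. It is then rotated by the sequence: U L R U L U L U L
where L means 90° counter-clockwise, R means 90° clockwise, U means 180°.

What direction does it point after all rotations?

Answer: Final heading: South

Derivation:
Start: East
  U (U-turn (180°)) -> West
  L (left (90° counter-clockwise)) -> South
  R (right (90° clockwise)) -> West
  U (U-turn (180°)) -> East
  L (left (90° counter-clockwise)) -> North
  U (U-turn (180°)) -> South
  L (left (90° counter-clockwise)) -> East
  U (U-turn (180°)) -> West
  L (left (90° counter-clockwise)) -> South
Final: South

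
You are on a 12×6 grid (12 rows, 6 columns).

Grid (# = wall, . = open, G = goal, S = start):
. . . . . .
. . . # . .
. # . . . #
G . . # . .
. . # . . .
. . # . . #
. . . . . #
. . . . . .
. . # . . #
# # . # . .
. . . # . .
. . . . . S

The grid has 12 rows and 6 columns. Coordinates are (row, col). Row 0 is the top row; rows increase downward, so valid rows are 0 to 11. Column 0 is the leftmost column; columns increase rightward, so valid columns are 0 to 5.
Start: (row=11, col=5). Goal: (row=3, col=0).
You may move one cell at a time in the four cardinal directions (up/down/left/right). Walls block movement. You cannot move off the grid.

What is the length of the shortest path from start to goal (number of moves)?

Answer: Shortest path length: 13

Derivation:
BFS from (row=11, col=5) until reaching (row=3, col=0):
  Distance 0: (row=11, col=5)
  Distance 1: (row=10, col=5), (row=11, col=4)
  Distance 2: (row=9, col=5), (row=10, col=4), (row=11, col=3)
  Distance 3: (row=9, col=4), (row=11, col=2)
  Distance 4: (row=8, col=4), (row=10, col=2), (row=11, col=1)
  Distance 5: (row=7, col=4), (row=8, col=3), (row=9, col=2), (row=10, col=1), (row=11, col=0)
  Distance 6: (row=6, col=4), (row=7, col=3), (row=7, col=5), (row=10, col=0)
  Distance 7: (row=5, col=4), (row=6, col=3), (row=7, col=2)
  Distance 8: (row=4, col=4), (row=5, col=3), (row=6, col=2), (row=7, col=1)
  Distance 9: (row=3, col=4), (row=4, col=3), (row=4, col=5), (row=6, col=1), (row=7, col=0), (row=8, col=1)
  Distance 10: (row=2, col=4), (row=3, col=5), (row=5, col=1), (row=6, col=0), (row=8, col=0)
  Distance 11: (row=1, col=4), (row=2, col=3), (row=4, col=1), (row=5, col=0)
  Distance 12: (row=0, col=4), (row=1, col=5), (row=2, col=2), (row=3, col=1), (row=4, col=0)
  Distance 13: (row=0, col=3), (row=0, col=5), (row=1, col=2), (row=3, col=0), (row=3, col=2)  <- goal reached here
One shortest path (13 moves): (row=11, col=5) -> (row=11, col=4) -> (row=10, col=4) -> (row=9, col=4) -> (row=8, col=4) -> (row=8, col=3) -> (row=7, col=3) -> (row=7, col=2) -> (row=7, col=1) -> (row=7, col=0) -> (row=6, col=0) -> (row=5, col=0) -> (row=4, col=0) -> (row=3, col=0)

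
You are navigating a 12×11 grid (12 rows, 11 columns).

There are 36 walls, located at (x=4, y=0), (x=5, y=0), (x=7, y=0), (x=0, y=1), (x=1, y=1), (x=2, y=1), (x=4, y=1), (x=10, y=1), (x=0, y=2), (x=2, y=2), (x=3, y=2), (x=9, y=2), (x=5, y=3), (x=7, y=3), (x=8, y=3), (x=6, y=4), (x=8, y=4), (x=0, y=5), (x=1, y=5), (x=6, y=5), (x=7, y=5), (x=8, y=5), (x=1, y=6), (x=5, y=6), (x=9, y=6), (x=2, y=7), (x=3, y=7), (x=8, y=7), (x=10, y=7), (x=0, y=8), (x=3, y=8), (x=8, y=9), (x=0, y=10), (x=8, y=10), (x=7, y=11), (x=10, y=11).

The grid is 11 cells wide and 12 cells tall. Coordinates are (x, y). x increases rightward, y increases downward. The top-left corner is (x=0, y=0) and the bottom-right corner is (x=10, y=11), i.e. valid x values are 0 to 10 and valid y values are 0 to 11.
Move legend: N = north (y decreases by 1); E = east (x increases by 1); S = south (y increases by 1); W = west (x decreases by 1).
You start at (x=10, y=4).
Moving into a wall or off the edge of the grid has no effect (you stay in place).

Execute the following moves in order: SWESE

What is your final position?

Answer: Final position: (x=10, y=6)

Derivation:
Start: (x=10, y=4)
  S (south): (x=10, y=4) -> (x=10, y=5)
  W (west): (x=10, y=5) -> (x=9, y=5)
  E (east): (x=9, y=5) -> (x=10, y=5)
  S (south): (x=10, y=5) -> (x=10, y=6)
  E (east): blocked, stay at (x=10, y=6)
Final: (x=10, y=6)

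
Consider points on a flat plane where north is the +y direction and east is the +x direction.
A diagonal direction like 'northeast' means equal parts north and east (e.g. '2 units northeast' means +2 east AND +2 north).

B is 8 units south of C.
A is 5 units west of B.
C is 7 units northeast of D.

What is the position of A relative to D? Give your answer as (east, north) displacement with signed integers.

Answer: A is at (east=2, north=-1) relative to D.

Derivation:
Place D at the origin (east=0, north=0).
  C is 7 units northeast of D: delta (east=+7, north=+7); C at (east=7, north=7).
  B is 8 units south of C: delta (east=+0, north=-8); B at (east=7, north=-1).
  A is 5 units west of B: delta (east=-5, north=+0); A at (east=2, north=-1).
Therefore A relative to D: (east=2, north=-1).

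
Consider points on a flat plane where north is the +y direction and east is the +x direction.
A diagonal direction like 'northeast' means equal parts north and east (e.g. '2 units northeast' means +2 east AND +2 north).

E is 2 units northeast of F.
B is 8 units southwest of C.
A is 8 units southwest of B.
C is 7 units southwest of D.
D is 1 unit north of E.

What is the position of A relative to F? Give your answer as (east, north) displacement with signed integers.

Answer: A is at (east=-21, north=-20) relative to F.

Derivation:
Place F at the origin (east=0, north=0).
  E is 2 units northeast of F: delta (east=+2, north=+2); E at (east=2, north=2).
  D is 1 unit north of E: delta (east=+0, north=+1); D at (east=2, north=3).
  C is 7 units southwest of D: delta (east=-7, north=-7); C at (east=-5, north=-4).
  B is 8 units southwest of C: delta (east=-8, north=-8); B at (east=-13, north=-12).
  A is 8 units southwest of B: delta (east=-8, north=-8); A at (east=-21, north=-20).
Therefore A relative to F: (east=-21, north=-20).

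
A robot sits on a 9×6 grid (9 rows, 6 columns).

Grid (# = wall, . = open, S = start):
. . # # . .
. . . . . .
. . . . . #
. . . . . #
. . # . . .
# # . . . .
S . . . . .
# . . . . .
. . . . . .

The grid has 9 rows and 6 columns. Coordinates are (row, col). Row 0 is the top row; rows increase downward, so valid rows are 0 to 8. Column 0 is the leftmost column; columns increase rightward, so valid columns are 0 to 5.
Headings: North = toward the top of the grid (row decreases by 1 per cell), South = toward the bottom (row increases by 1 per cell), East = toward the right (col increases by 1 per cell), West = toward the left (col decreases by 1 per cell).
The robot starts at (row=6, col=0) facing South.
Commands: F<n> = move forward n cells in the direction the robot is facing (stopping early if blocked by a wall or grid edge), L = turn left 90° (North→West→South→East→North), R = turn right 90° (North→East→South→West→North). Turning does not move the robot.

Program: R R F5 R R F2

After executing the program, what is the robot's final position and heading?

Start: (row=6, col=0), facing South
  R: turn right, now facing West
  R: turn right, now facing North
  F5: move forward 0/5 (blocked), now at (row=6, col=0)
  R: turn right, now facing East
  R: turn right, now facing South
  F2: move forward 0/2 (blocked), now at (row=6, col=0)
Final: (row=6, col=0), facing South

Answer: Final position: (row=6, col=0), facing South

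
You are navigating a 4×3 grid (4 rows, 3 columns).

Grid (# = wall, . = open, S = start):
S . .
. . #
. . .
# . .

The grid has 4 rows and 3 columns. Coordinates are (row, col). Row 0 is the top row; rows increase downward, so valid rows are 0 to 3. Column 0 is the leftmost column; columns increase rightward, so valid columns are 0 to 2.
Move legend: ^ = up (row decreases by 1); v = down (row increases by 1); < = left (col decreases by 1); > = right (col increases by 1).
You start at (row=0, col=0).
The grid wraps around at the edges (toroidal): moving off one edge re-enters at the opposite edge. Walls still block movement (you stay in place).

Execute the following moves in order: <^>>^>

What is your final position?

Start: (row=0, col=0)
  < (left): (row=0, col=0) -> (row=0, col=2)
  ^ (up): (row=0, col=2) -> (row=3, col=2)
  > (right): blocked, stay at (row=3, col=2)
  > (right): blocked, stay at (row=3, col=2)
  ^ (up): (row=3, col=2) -> (row=2, col=2)
  > (right): (row=2, col=2) -> (row=2, col=0)
Final: (row=2, col=0)

Answer: Final position: (row=2, col=0)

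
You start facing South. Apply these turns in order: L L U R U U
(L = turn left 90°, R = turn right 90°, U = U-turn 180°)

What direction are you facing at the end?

Answer: Final heading: West

Derivation:
Start: South
  L (left (90° counter-clockwise)) -> East
  L (left (90° counter-clockwise)) -> North
  U (U-turn (180°)) -> South
  R (right (90° clockwise)) -> West
  U (U-turn (180°)) -> East
  U (U-turn (180°)) -> West
Final: West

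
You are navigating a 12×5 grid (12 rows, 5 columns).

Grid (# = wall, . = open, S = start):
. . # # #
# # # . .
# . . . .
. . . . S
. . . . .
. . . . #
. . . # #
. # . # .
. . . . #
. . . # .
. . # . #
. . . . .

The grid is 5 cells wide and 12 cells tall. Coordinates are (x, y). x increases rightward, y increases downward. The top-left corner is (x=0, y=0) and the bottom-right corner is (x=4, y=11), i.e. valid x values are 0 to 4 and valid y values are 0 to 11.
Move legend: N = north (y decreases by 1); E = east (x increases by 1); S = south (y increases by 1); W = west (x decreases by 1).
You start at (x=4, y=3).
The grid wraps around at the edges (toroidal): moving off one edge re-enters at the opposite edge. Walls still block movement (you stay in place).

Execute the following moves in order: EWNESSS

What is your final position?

Answer: Final position: (x=4, y=4)

Derivation:
Start: (x=4, y=3)
  E (east): (x=4, y=3) -> (x=0, y=3)
  W (west): (x=0, y=3) -> (x=4, y=3)
  N (north): (x=4, y=3) -> (x=4, y=2)
  E (east): blocked, stay at (x=4, y=2)
  S (south): (x=4, y=2) -> (x=4, y=3)
  S (south): (x=4, y=3) -> (x=4, y=4)
  S (south): blocked, stay at (x=4, y=4)
Final: (x=4, y=4)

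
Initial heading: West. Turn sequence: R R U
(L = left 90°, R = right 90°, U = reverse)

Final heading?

Start: West
  R (right (90° clockwise)) -> North
  R (right (90° clockwise)) -> East
  U (U-turn (180°)) -> West
Final: West

Answer: Final heading: West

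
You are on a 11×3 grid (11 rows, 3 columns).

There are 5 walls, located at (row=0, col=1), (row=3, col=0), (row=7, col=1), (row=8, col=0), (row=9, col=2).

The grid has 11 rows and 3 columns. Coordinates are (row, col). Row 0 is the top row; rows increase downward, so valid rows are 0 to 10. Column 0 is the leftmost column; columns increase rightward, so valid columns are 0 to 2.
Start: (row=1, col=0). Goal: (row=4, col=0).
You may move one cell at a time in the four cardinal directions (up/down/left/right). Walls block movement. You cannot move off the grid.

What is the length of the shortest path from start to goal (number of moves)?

BFS from (row=1, col=0) until reaching (row=4, col=0):
  Distance 0: (row=1, col=0)
  Distance 1: (row=0, col=0), (row=1, col=1), (row=2, col=0)
  Distance 2: (row=1, col=2), (row=2, col=1)
  Distance 3: (row=0, col=2), (row=2, col=2), (row=3, col=1)
  Distance 4: (row=3, col=2), (row=4, col=1)
  Distance 5: (row=4, col=0), (row=4, col=2), (row=5, col=1)  <- goal reached here
One shortest path (5 moves): (row=1, col=0) -> (row=1, col=1) -> (row=2, col=1) -> (row=3, col=1) -> (row=4, col=1) -> (row=4, col=0)

Answer: Shortest path length: 5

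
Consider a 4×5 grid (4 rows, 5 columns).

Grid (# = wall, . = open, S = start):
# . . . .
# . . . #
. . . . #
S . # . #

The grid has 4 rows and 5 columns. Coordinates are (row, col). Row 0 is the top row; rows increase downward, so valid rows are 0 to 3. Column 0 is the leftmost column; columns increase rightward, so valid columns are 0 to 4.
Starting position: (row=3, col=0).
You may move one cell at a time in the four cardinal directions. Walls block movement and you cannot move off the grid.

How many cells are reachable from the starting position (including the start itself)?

Answer: Reachable cells: 14

Derivation:
BFS flood-fill from (row=3, col=0):
  Distance 0: (row=3, col=0)
  Distance 1: (row=2, col=0), (row=3, col=1)
  Distance 2: (row=2, col=1)
  Distance 3: (row=1, col=1), (row=2, col=2)
  Distance 4: (row=0, col=1), (row=1, col=2), (row=2, col=3)
  Distance 5: (row=0, col=2), (row=1, col=3), (row=3, col=3)
  Distance 6: (row=0, col=3)
  Distance 7: (row=0, col=4)
Total reachable: 14 (grid has 14 open cells total)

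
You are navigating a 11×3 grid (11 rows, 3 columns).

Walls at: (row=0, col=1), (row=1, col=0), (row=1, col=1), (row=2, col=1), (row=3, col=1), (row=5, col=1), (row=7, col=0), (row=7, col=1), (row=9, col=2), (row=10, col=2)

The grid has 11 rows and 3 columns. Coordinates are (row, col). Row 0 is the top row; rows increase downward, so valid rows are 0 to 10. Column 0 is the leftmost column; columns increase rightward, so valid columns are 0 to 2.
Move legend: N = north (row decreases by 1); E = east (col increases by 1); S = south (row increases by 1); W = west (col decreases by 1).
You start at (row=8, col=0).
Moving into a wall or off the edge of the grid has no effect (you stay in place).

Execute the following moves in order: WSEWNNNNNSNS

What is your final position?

Answer: Final position: (row=9, col=0)

Derivation:
Start: (row=8, col=0)
  W (west): blocked, stay at (row=8, col=0)
  S (south): (row=8, col=0) -> (row=9, col=0)
  E (east): (row=9, col=0) -> (row=9, col=1)
  W (west): (row=9, col=1) -> (row=9, col=0)
  N (north): (row=9, col=0) -> (row=8, col=0)
  [×4]N (north): blocked, stay at (row=8, col=0)
  S (south): (row=8, col=0) -> (row=9, col=0)
  N (north): (row=9, col=0) -> (row=8, col=0)
  S (south): (row=8, col=0) -> (row=9, col=0)
Final: (row=9, col=0)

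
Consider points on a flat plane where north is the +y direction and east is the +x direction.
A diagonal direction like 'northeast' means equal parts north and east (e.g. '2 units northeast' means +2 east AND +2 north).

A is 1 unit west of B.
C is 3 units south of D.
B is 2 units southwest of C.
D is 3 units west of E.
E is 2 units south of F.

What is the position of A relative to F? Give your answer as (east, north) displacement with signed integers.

Answer: A is at (east=-6, north=-7) relative to F.

Derivation:
Place F at the origin (east=0, north=0).
  E is 2 units south of F: delta (east=+0, north=-2); E at (east=0, north=-2).
  D is 3 units west of E: delta (east=-3, north=+0); D at (east=-3, north=-2).
  C is 3 units south of D: delta (east=+0, north=-3); C at (east=-3, north=-5).
  B is 2 units southwest of C: delta (east=-2, north=-2); B at (east=-5, north=-7).
  A is 1 unit west of B: delta (east=-1, north=+0); A at (east=-6, north=-7).
Therefore A relative to F: (east=-6, north=-7).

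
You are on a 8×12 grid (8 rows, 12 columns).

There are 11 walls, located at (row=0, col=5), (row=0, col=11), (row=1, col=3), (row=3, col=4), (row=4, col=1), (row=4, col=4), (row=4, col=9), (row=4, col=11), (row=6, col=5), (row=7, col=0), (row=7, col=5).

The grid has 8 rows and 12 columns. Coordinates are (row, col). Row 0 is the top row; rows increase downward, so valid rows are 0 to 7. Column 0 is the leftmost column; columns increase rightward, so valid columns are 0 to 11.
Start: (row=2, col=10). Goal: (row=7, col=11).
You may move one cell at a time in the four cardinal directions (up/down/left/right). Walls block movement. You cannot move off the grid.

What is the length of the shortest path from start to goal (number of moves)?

Answer: Shortest path length: 6

Derivation:
BFS from (row=2, col=10) until reaching (row=7, col=11):
  Distance 0: (row=2, col=10)
  Distance 1: (row=1, col=10), (row=2, col=9), (row=2, col=11), (row=3, col=10)
  Distance 2: (row=0, col=10), (row=1, col=9), (row=1, col=11), (row=2, col=8), (row=3, col=9), (row=3, col=11), (row=4, col=10)
  Distance 3: (row=0, col=9), (row=1, col=8), (row=2, col=7), (row=3, col=8), (row=5, col=10)
  Distance 4: (row=0, col=8), (row=1, col=7), (row=2, col=6), (row=3, col=7), (row=4, col=8), (row=5, col=9), (row=5, col=11), (row=6, col=10)
  Distance 5: (row=0, col=7), (row=1, col=6), (row=2, col=5), (row=3, col=6), (row=4, col=7), (row=5, col=8), (row=6, col=9), (row=6, col=11), (row=7, col=10)
  Distance 6: (row=0, col=6), (row=1, col=5), (row=2, col=4), (row=3, col=5), (row=4, col=6), (row=5, col=7), (row=6, col=8), (row=7, col=9), (row=7, col=11)  <- goal reached here
One shortest path (6 moves): (row=2, col=10) -> (row=3, col=10) -> (row=4, col=10) -> (row=5, col=10) -> (row=5, col=11) -> (row=6, col=11) -> (row=7, col=11)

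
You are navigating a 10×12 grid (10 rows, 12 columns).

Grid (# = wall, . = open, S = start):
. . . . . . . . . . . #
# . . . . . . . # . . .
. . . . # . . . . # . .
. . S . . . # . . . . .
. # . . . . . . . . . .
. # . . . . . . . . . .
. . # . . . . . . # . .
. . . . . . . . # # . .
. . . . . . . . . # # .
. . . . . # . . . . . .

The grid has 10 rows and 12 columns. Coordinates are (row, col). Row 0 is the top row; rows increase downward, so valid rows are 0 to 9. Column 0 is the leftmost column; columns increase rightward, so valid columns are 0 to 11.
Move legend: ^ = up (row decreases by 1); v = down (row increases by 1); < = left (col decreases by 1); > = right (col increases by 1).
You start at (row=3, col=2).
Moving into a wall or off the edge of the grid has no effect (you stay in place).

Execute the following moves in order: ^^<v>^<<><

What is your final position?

Answer: Final position: (row=1, col=1)

Derivation:
Start: (row=3, col=2)
  ^ (up): (row=3, col=2) -> (row=2, col=2)
  ^ (up): (row=2, col=2) -> (row=1, col=2)
  < (left): (row=1, col=2) -> (row=1, col=1)
  v (down): (row=1, col=1) -> (row=2, col=1)
  > (right): (row=2, col=1) -> (row=2, col=2)
  ^ (up): (row=2, col=2) -> (row=1, col=2)
  < (left): (row=1, col=2) -> (row=1, col=1)
  < (left): blocked, stay at (row=1, col=1)
  > (right): (row=1, col=1) -> (row=1, col=2)
  < (left): (row=1, col=2) -> (row=1, col=1)
Final: (row=1, col=1)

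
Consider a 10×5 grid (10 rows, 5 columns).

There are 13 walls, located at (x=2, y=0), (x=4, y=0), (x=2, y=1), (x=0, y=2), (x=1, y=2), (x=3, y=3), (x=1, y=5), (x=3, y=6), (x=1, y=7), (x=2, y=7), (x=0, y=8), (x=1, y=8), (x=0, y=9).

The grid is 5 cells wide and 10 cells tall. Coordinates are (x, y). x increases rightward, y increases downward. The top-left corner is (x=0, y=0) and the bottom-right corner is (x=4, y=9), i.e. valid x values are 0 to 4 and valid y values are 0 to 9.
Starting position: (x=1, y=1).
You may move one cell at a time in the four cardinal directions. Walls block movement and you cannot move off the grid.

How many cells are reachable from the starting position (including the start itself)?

Answer: Reachable cells: 4

Derivation:
BFS flood-fill from (x=1, y=1):
  Distance 0: (x=1, y=1)
  Distance 1: (x=1, y=0), (x=0, y=1)
  Distance 2: (x=0, y=0)
Total reachable: 4 (grid has 37 open cells total)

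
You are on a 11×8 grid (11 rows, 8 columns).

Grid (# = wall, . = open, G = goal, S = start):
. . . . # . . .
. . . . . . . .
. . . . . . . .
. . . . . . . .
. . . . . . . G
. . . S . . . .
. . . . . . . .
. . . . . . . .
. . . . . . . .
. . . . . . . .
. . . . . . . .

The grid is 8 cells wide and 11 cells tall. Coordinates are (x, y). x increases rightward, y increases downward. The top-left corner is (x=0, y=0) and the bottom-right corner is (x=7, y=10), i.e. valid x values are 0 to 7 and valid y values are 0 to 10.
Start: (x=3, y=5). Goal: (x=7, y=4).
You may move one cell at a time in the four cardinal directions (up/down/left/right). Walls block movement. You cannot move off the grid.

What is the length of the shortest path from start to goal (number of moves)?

Answer: Shortest path length: 5

Derivation:
BFS from (x=3, y=5) until reaching (x=7, y=4):
  Distance 0: (x=3, y=5)
  Distance 1: (x=3, y=4), (x=2, y=5), (x=4, y=5), (x=3, y=6)
  Distance 2: (x=3, y=3), (x=2, y=4), (x=4, y=4), (x=1, y=5), (x=5, y=5), (x=2, y=6), (x=4, y=6), (x=3, y=7)
  Distance 3: (x=3, y=2), (x=2, y=3), (x=4, y=3), (x=1, y=4), (x=5, y=4), (x=0, y=5), (x=6, y=5), (x=1, y=6), (x=5, y=6), (x=2, y=7), (x=4, y=7), (x=3, y=8)
  Distance 4: (x=3, y=1), (x=2, y=2), (x=4, y=2), (x=1, y=3), (x=5, y=3), (x=0, y=4), (x=6, y=4), (x=7, y=5), (x=0, y=6), (x=6, y=6), (x=1, y=7), (x=5, y=7), (x=2, y=8), (x=4, y=8), (x=3, y=9)
  Distance 5: (x=3, y=0), (x=2, y=1), (x=4, y=1), (x=1, y=2), (x=5, y=2), (x=0, y=3), (x=6, y=3), (x=7, y=4), (x=7, y=6), (x=0, y=7), (x=6, y=7), (x=1, y=8), (x=5, y=8), (x=2, y=9), (x=4, y=9), (x=3, y=10)  <- goal reached here
One shortest path (5 moves): (x=3, y=5) -> (x=4, y=5) -> (x=5, y=5) -> (x=6, y=5) -> (x=7, y=5) -> (x=7, y=4)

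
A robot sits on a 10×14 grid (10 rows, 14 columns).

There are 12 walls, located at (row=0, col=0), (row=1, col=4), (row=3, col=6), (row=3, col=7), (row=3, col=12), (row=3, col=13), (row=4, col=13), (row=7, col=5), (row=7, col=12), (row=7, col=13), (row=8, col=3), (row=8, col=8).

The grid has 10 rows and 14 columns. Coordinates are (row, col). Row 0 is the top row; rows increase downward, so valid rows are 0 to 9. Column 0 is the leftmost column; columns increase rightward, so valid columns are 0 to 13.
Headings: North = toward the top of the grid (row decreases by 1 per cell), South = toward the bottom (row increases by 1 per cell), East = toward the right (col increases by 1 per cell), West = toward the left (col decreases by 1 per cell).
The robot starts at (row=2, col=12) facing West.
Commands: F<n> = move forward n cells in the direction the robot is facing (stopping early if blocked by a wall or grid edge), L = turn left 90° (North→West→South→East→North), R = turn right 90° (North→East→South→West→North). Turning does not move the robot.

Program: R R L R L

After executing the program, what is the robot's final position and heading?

Answer: Final position: (row=2, col=12), facing North

Derivation:
Start: (row=2, col=12), facing West
  R: turn right, now facing North
  R: turn right, now facing East
  L: turn left, now facing North
  R: turn right, now facing East
  L: turn left, now facing North
Final: (row=2, col=12), facing North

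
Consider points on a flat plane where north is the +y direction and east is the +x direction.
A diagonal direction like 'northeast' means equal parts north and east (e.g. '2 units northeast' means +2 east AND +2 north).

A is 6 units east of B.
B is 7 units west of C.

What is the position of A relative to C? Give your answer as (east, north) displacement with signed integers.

Answer: A is at (east=-1, north=0) relative to C.

Derivation:
Place C at the origin (east=0, north=0).
  B is 7 units west of C: delta (east=-7, north=+0); B at (east=-7, north=0).
  A is 6 units east of B: delta (east=+6, north=+0); A at (east=-1, north=0).
Therefore A relative to C: (east=-1, north=0).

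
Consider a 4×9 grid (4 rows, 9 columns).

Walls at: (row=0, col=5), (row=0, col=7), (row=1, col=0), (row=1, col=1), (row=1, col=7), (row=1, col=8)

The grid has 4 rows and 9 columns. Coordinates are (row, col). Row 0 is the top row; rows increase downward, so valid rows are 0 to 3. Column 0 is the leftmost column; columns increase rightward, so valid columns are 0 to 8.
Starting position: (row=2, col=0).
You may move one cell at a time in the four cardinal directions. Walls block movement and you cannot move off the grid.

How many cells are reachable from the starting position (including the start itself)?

Answer: Reachable cells: 29

Derivation:
BFS flood-fill from (row=2, col=0):
  Distance 0: (row=2, col=0)
  Distance 1: (row=2, col=1), (row=3, col=0)
  Distance 2: (row=2, col=2), (row=3, col=1)
  Distance 3: (row=1, col=2), (row=2, col=3), (row=3, col=2)
  Distance 4: (row=0, col=2), (row=1, col=3), (row=2, col=4), (row=3, col=3)
  Distance 5: (row=0, col=1), (row=0, col=3), (row=1, col=4), (row=2, col=5), (row=3, col=4)
  Distance 6: (row=0, col=0), (row=0, col=4), (row=1, col=5), (row=2, col=6), (row=3, col=5)
  Distance 7: (row=1, col=6), (row=2, col=7), (row=3, col=6)
  Distance 8: (row=0, col=6), (row=2, col=8), (row=3, col=7)
  Distance 9: (row=3, col=8)
Total reachable: 29 (grid has 30 open cells total)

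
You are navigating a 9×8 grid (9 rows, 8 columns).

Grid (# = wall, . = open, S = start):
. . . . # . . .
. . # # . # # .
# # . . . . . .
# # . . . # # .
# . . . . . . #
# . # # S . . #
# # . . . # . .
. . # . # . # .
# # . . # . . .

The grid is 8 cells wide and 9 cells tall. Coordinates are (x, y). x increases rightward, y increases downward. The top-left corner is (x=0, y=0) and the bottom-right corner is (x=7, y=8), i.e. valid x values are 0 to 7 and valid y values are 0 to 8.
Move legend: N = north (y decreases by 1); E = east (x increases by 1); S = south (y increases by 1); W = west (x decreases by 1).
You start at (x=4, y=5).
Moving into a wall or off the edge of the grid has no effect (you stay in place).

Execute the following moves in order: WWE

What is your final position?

Answer: Final position: (x=5, y=5)

Derivation:
Start: (x=4, y=5)
  W (west): blocked, stay at (x=4, y=5)
  W (west): blocked, stay at (x=4, y=5)
  E (east): (x=4, y=5) -> (x=5, y=5)
Final: (x=5, y=5)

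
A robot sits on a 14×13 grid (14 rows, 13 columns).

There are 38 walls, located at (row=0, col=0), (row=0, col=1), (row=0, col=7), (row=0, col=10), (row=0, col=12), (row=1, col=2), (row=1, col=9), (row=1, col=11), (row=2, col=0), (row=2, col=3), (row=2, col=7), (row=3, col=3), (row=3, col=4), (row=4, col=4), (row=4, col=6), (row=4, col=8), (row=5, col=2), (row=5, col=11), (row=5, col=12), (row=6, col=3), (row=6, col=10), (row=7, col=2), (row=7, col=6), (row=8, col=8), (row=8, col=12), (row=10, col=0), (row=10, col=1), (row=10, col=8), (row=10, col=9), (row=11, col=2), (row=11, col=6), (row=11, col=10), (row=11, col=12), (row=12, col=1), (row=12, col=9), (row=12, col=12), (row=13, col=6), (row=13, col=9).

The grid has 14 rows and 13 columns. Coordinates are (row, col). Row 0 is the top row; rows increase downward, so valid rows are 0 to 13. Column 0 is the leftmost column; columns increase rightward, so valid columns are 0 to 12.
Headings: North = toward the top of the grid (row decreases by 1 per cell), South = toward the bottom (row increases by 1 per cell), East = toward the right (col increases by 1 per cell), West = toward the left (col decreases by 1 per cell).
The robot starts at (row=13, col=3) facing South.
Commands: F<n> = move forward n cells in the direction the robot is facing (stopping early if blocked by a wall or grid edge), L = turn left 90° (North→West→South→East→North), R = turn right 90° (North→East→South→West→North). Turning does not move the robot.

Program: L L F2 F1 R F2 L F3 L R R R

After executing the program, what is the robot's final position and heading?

Answer: Final position: (row=7, col=5), facing South

Derivation:
Start: (row=13, col=3), facing South
  L: turn left, now facing East
  L: turn left, now facing North
  F2: move forward 2, now at (row=11, col=3)
  F1: move forward 1, now at (row=10, col=3)
  R: turn right, now facing East
  F2: move forward 2, now at (row=10, col=5)
  L: turn left, now facing North
  F3: move forward 3, now at (row=7, col=5)
  L: turn left, now facing West
  R: turn right, now facing North
  R: turn right, now facing East
  R: turn right, now facing South
Final: (row=7, col=5), facing South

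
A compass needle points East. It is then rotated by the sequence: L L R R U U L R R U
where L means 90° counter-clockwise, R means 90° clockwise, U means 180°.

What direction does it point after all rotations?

Start: East
  L (left (90° counter-clockwise)) -> North
  L (left (90° counter-clockwise)) -> West
  R (right (90° clockwise)) -> North
  R (right (90° clockwise)) -> East
  U (U-turn (180°)) -> West
  U (U-turn (180°)) -> East
  L (left (90° counter-clockwise)) -> North
  R (right (90° clockwise)) -> East
  R (right (90° clockwise)) -> South
  U (U-turn (180°)) -> North
Final: North

Answer: Final heading: North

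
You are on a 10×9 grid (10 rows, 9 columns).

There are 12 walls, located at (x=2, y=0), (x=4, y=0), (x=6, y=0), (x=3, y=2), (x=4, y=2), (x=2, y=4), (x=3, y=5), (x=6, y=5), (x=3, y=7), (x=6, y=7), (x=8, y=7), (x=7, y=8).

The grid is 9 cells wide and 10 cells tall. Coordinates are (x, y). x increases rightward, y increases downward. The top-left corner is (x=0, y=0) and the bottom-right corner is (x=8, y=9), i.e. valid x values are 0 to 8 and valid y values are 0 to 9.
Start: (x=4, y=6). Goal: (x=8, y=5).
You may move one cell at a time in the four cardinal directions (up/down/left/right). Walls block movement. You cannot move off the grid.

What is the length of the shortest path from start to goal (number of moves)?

Answer: Shortest path length: 5

Derivation:
BFS from (x=4, y=6) until reaching (x=8, y=5):
  Distance 0: (x=4, y=6)
  Distance 1: (x=4, y=5), (x=3, y=6), (x=5, y=6), (x=4, y=7)
  Distance 2: (x=4, y=4), (x=5, y=5), (x=2, y=6), (x=6, y=6), (x=5, y=7), (x=4, y=8)
  Distance 3: (x=4, y=3), (x=3, y=4), (x=5, y=4), (x=2, y=5), (x=1, y=6), (x=7, y=6), (x=2, y=7), (x=3, y=8), (x=5, y=8), (x=4, y=9)
  Distance 4: (x=3, y=3), (x=5, y=3), (x=6, y=4), (x=1, y=5), (x=7, y=5), (x=0, y=6), (x=8, y=6), (x=1, y=7), (x=7, y=7), (x=2, y=8), (x=6, y=8), (x=3, y=9), (x=5, y=9)
  Distance 5: (x=5, y=2), (x=2, y=3), (x=6, y=3), (x=1, y=4), (x=7, y=4), (x=0, y=5), (x=8, y=5), (x=0, y=7), (x=1, y=8), (x=2, y=9), (x=6, y=9)  <- goal reached here
One shortest path (5 moves): (x=4, y=6) -> (x=5, y=6) -> (x=6, y=6) -> (x=7, y=6) -> (x=8, y=6) -> (x=8, y=5)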